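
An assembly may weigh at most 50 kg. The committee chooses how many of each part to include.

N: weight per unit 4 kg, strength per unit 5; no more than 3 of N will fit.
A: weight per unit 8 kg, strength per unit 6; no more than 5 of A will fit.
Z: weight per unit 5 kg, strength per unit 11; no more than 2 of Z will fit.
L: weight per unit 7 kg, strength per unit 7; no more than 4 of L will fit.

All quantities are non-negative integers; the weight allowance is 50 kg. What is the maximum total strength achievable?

65

This is a bounded integer knapsack.
1×N, 1×A, 2×Z, and 4×L: weight 50 ≤ 50, strength 1·5 + 1·6 + 2·11 + 4·7 = 61.
3×N, 2×Z, and 4×L: weight 50 ≤ 50, strength 3·5 + 2·11 + 4·7 = 65.
Best is 65.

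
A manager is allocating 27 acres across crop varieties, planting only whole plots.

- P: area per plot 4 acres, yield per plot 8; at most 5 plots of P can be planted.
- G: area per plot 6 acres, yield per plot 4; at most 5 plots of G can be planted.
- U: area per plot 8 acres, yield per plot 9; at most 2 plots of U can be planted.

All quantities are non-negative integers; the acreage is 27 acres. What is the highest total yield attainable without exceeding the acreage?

44

4×P and 1×U: area 24 ≤ 27, yield 4·8 + 1·9 = 41.
5×P and 1×G: area 26 ≤ 27, yield 5·8 + 1·4 = 44.
Best is 44.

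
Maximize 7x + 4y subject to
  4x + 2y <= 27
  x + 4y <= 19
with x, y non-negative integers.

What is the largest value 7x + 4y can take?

(x,y)=(5,3): 4·5+2·3=26≤27, 1·5+4·3=17≤19, objective 47.
(x,y)=(5,2): 4·5+2·2=24≤27, 1·5+4·2=13≤19, objective 43.
(x,y)=(4,3): 4·4+2·3=22≤27, 1·4+4·3=16≤19, objective 40.
The best lattice point is (5,3), giving 47.

47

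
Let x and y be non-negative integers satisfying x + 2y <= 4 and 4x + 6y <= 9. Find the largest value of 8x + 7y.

16

(x,y)=(2,0) is feasible, giving 16.
(x,y)=(1,0) is feasible, giving 8.
Maximum is 16 at (x,y)=(2,0).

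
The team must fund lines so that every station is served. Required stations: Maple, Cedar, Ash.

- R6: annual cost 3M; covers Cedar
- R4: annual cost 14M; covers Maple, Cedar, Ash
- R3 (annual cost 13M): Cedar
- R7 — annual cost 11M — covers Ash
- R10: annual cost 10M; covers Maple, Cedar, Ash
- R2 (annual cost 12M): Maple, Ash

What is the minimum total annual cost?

10

The greedy cost-per-new-station heuristic would pick R6 and R10 for 13, but a cheaper cover exists.
R10 alone covers Maple, Cedar, Ash — every station.
Total annual cost: 10.
No cover costs less than 10.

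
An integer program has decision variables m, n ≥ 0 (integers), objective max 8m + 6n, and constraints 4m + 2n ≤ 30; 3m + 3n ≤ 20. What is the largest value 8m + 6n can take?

The continuous relaxation peaks at (6.67, 0) with value 53.33; rounding to a feasible lattice point costs some objective.
(m,n)=(6,0): 4·6+2·0=24≤30, 3·6+3·0=18≤20, objective 48.
(m,n)=(5,1): 4·5+2·1=22≤30, 3·5+3·1=18≤20, objective 46.
(m,n)=(5,0): 4·5+2·0=20≤30, 3·5+3·0=15≤20, objective 40.
No feasible integer point exceeds 48.

48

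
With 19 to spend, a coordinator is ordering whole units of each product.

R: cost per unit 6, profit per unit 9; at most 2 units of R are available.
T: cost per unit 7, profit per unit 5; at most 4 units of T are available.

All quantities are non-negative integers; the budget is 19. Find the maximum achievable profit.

Take 2×R and 1×T: cost 19 ≤ 19, profit 2·9 + 1·5 = 23.
R has the best ratio (9/6) and is taken to its limit of 2; remaining capacity is filled optimally with the others.

23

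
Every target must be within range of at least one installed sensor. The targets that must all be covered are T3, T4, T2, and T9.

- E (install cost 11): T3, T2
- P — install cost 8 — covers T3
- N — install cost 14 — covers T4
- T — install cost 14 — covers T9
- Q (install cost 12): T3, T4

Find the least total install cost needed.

37

Choose E, T, and Q: together they cover T3, T4, T2, T9 — every target.
Total install cost: 11 + 14 + 12 = 37.
No cover costs less than 37.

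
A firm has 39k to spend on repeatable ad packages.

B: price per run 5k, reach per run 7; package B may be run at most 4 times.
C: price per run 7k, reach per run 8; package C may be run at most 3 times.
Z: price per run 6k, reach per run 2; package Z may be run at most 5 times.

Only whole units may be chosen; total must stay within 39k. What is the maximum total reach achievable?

B has the best ratio (7/5); taking only B gives at most 4×7 = 28 (stopped by the supply cap of 4).
Mixing does better — 3×B and 3×C: price 36 ≤ 39, reach 3·7 + 3·8 = 45.

45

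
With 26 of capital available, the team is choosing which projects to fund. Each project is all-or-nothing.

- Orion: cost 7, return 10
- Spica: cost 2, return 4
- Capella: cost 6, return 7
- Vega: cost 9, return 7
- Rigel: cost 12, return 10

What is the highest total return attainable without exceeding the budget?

This is an integer program with binary decision variables.
Orion + Spica + Rigel: cost 7 + 2 + 12 = 21 ≤ 26, return 10 + 4 + 10 = 24.
Orion + Spica + Capella + Vega: cost 7 + 2 + 6 + 9 = 24 ≤ 26, return 10 + 4 + 7 + 7 = 28.
Orion + Capella + Rigel: cost 7 + 6 + 12 = 25 ≤ 26, return 10 + 7 + 10 = 27.
Best is Orion, Spica, Capella, and Vega with total return 28.

28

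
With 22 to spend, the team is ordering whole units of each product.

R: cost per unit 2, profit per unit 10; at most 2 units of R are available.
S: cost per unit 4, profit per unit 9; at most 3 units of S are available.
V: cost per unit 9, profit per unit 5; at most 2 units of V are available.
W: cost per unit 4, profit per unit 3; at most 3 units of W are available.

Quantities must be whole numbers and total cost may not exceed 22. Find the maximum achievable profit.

50

R has the best ratio (10/2); taking only R gives at most 2×10 = 20 (stopped by the supply cap of 2).
Mixing does better — 2×R, 3×S, and 1×W: cost 20 ≤ 22, profit 2·10 + 3·9 + 1·3 = 50.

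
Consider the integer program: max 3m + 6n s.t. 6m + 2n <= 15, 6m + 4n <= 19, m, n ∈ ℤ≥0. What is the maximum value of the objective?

(m,n)=(0,4) is feasible, giving 24.
(m,n)=(1,3) is feasible, giving 21.
(m,n)=(0,3) is feasible, giving 18.
Maximum is 24 at (m,n)=(0,4).

24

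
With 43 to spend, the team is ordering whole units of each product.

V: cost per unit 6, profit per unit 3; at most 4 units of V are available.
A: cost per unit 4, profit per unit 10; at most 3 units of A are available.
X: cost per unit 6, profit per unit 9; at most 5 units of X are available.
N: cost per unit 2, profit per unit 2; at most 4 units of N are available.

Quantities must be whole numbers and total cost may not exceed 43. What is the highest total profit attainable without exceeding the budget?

3×A and 5×X: cost 42 ≤ 43, profit 3·10 + 5·9 = 75.
3×A, 4×X, and 3×N: cost 42 ≤ 43, profit 3·10 + 4·9 + 3·2 = 72.
Best is 75.

75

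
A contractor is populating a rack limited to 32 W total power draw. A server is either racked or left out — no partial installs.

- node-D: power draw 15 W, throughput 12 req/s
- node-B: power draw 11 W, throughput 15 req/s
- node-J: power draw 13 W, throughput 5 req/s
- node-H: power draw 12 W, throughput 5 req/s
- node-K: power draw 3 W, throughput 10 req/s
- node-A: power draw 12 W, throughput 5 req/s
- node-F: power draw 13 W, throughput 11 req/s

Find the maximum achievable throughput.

37

Treat it as a binary knapsack problem.
Take node-D, node-B, and node-K: power draw 15 + 11 + 3 = 29 ≤ 32, throughput 12 + 15 + 10 = 37.
No other feasible combination does better.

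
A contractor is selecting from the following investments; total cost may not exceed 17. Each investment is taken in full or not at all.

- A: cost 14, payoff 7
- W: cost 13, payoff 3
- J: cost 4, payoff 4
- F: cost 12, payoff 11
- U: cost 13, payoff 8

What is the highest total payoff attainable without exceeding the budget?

J + U: cost 4 + 13 = 17 ≤ 17, payoff 4 + 8 = 12.
J + F: cost 4 + 12 = 16 ≤ 17, payoff 4 + 11 = 15.
F: cost 12 ≤ 17, payoff 11.
Best is J and F with total payoff 15.

15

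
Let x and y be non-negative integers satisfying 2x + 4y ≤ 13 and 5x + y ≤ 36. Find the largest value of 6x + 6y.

Relaxing integrality, the LP optimum is 39.00 at (x,y) = (6.5, 0), which is not an integer point.
(x,y)=(6,0): 2·6+4·0=12≤13, 5·6+1·0=30≤36, objective 36.
(x,y)=(5,0): 2·5+4·0=10≤13, 5·5+1·0=25≤36, objective 30.
The best lattice point is (6,0), giving 36.

36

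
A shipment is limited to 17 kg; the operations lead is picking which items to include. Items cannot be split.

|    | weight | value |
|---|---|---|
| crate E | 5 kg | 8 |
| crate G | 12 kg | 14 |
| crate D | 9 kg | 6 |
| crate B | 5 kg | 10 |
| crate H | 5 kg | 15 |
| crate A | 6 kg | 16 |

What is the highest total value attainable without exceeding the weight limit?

41

Treat it as a binary knapsack problem.
crate B + crate H + crate A: weight 5 + 5 + 6 = 16 ≤ 17, value 10 + 15 + 16 = 41.
crate E + crate H + crate A: weight 5 + 5 + 6 = 16 ≤ 17, value 8 + 15 + 16 = 39.
Best is crate B, crate H, and crate A with total value 41.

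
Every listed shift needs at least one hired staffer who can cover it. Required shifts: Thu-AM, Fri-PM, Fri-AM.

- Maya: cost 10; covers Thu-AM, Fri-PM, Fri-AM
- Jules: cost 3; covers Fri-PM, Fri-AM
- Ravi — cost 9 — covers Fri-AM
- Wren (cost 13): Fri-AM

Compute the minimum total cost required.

10

Maya alone covers Thu-AM, Fri-PM, Fri-AM — every shift.
Total cost: 10.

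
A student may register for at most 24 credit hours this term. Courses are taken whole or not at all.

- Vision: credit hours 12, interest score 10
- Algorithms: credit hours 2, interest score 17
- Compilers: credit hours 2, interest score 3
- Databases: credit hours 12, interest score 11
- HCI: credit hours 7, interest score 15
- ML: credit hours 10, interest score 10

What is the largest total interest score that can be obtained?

Treat it as a binary knapsack problem.
Algorithms + Compilers + HCI + ML: credit hours 2 + 2 + 7 + 10 = 21 ≤ 24, interest score 17 + 3 + 15 + 10 = 45.
Algorithms + Compilers + Databases + HCI: credit hours 2 + 2 + 12 + 7 = 23 ≤ 24, interest score 17 + 3 + 11 + 15 = 46.
Best is Algorithms, Compilers, Databases, and HCI with total interest score 46.

46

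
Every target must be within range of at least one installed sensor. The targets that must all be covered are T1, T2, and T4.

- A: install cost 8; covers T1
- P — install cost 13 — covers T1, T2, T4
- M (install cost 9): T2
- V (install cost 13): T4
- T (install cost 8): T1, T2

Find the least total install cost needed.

13

The greedy cost-per-new-target heuristic would pick T and P for 21, but a cheaper cover exists.
P alone covers T1, T2, T4 — every target.
Total install cost: 13.
No cover costs less than 13.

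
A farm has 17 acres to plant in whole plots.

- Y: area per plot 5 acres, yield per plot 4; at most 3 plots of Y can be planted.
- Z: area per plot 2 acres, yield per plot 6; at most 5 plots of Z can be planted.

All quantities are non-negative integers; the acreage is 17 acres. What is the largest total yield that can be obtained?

34

1×Y and 5×Z: area 15 ≤ 17, yield 1·4 + 5·6 = 34.
5×Z: area 10 ≤ 17, yield 5·6 = 30.
Best is 34.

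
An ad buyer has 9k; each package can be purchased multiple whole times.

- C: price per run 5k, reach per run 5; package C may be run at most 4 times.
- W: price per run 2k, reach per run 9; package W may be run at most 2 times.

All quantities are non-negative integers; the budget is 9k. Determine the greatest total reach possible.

W has the best ratio (9/2); taking only W gives at most 2×9 = 18 (stopped by the supply cap of 2).
Mixing does better — 1×C and 2×W: price 9 ≤ 9, reach 1·5 + 2·9 = 23.

23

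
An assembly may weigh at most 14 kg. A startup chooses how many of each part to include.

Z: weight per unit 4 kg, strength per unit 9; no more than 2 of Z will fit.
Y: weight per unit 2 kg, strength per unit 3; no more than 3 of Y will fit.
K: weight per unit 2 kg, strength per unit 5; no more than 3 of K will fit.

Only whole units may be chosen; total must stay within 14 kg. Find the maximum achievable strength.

2×Z and 3×K: weight 14 ≤ 14, strength 2·9 + 3·5 = 33.
2×Z, 1×Y, and 2×K: weight 14 ≤ 14, strength 2·9 + 1·3 + 2·5 = 31.
Best is 33.

33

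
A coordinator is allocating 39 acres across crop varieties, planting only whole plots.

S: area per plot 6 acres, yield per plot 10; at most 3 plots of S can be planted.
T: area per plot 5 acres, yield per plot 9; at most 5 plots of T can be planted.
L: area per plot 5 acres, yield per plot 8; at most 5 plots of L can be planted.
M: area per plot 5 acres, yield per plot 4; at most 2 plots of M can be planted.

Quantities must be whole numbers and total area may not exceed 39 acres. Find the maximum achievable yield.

Take 3×S and 4×T: area 38 ≤ 39, yield 3·10 + 4·9 = 66.
No other integer combination yields more.

66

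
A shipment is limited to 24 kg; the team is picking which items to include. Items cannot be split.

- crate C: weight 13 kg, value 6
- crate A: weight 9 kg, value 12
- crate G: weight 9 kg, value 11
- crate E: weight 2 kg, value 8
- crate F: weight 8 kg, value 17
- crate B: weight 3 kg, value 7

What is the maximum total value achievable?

Allowing fractional choices, the relaxed optimum would be about 46.4, but items are indivisible.
crate G + crate E + crate F + crate B: weight 9 + 2 + 8 + 3 = 22 ≤ 24, value 11 + 8 + 17 + 7 = 43.
crate A + crate E + crate F + crate B: weight 9 + 2 + 8 + 3 = 22 ≤ 24, value 12 + 8 + 17 + 7 = 44.
Best is crate A, crate E, crate F, and crate B with total value 44.

44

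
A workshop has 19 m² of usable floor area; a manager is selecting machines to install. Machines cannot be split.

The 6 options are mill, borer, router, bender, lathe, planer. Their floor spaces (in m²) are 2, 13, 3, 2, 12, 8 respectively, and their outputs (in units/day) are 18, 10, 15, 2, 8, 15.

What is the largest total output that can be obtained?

50

mill + router + bender + planer: floor space 2 + 3 + 2 + 8 = 15 ≤ 19, output 18 + 15 + 2 + 15 = 50.
mill + router + planer: floor space 2 + 3 + 8 = 13 ≤ 19, output 18 + 15 + 15 = 48.
mill + borer + router: floor space 2 + 13 + 3 = 18 ≤ 19, output 18 + 10 + 15 = 43.
Best is mill, router, bender, and planer with total output 50.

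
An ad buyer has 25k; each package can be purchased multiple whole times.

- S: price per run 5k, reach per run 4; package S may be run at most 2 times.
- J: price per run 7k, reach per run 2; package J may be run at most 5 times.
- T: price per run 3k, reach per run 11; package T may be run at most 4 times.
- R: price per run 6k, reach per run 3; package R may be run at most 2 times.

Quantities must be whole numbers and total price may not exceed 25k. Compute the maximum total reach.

This is a bounded integer knapsack.
2×S and 4×T: price 22 ≤ 25, reach 2·4 + 4·11 = 52.
1×S, 4×T, and 1×R: price 23 ≤ 25, reach 1·4 + 4·11 + 1·3 = 51.
Best is 52.

52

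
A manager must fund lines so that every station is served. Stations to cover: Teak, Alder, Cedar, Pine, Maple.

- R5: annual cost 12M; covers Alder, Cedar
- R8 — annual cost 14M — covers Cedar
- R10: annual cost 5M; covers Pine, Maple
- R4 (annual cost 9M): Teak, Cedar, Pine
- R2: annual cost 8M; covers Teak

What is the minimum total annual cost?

25

Choose R5, R10, and R2: together they cover Teak, Alder, Cedar, Pine, Maple — every station.
Total annual cost: 12 + 5 + 8 = 25.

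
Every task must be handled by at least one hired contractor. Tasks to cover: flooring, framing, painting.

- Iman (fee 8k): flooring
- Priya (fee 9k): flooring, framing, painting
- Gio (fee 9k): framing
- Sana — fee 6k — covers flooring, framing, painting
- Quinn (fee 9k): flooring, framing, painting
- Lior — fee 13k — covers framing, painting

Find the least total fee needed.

Sana alone covers flooring, framing, painting — every task.
Total fee: 6.
No cover costs less than 6.

6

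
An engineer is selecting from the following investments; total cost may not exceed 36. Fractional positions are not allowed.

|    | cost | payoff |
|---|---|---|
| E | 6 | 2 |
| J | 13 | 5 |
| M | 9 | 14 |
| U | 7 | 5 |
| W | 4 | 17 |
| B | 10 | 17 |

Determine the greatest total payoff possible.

55

M + U + W + B: cost 9 + 7 + 4 + 10 = 30 ≤ 36, payoff 14 + 5 + 17 + 17 = 53.
E + M + U + W + B: cost 6 + 9 + 7 + 4 + 10 = 36 ≤ 36, payoff 2 + 14 + 5 + 17 + 17 = 55.
J + M + W + B: cost 13 + 9 + 4 + 10 = 36 ≤ 36, payoff 5 + 14 + 17 + 17 = 53.
Best is E, M, U, W, and B with total payoff 55.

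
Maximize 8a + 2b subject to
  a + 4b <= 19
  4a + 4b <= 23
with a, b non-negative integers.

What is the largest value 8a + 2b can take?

40

Relaxing integrality, the LP optimum is 46.00 at (a,b) = (5.75, 0), which is not an integer point.
(a,b)=(5,0): 1·5+4·0=5≤19, 4·5+4·0=20≤23, objective 40.
(a,b)=(4,1): 1·4+4·1=8≤19, 4·4+4·1=20≤23, objective 34.
(a,b)=(4,0): 1·4+4·0=4≤19, 4·4+4·0=16≤23, objective 32.
No feasible integer point exceeds 40.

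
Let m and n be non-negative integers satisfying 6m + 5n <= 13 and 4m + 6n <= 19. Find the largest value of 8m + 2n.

16

Relaxing integrality, the LP optimum is 17.33 at (m,n) = (2.17, 0), which is not an integer point.
(m,n)=(2,0): 6·2+5·0=12≤13, 4·2+6·0=8≤19, objective 16.
(m,n)=(1,1): 6·1+5·1=11≤13, 4·1+6·1=10≤19, objective 10.
(m,n)=(1,0): 6·1+5·0=6≤13, 4·1+6·0=4≤19, objective 8.
The best lattice point is (2,0), giving 16.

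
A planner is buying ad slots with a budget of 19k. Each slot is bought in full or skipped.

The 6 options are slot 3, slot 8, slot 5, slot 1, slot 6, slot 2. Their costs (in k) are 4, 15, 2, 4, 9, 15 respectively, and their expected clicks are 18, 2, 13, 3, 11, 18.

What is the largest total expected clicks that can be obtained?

Allowing fractional choices, the relaxed optimum would be about 46.8, but ad slots are indivisible.
slot 3 + slot 2: cost 4 + 15 = 19 ≤ 19, expected clicks 18 + 18 = 36.
slot 3 + slot 5 + slot 1 + slot 6: cost 4 + 2 + 4 + 9 = 19 ≤ 19, expected clicks 18 + 13 + 3 + 11 = 45.
slot 3 + slot 5 + slot 6: cost 4 + 2 + 9 = 15 ≤ 19, expected clicks 18 + 13 + 11 = 42.
Best is slot 3, slot 5, slot 1, and slot 6 with total expected clicks 45.

45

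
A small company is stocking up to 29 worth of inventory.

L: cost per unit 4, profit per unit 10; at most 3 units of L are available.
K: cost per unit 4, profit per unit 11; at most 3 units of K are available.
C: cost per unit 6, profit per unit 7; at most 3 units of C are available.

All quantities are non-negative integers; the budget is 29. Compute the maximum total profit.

K has the best ratio (11/4); taking only K gives at most 3×11 = 33 (stopped by the supply cap of 3).
Mixing does better — 3×L and 3×K: cost 24 ≤ 29, profit 3·10 + 3·11 = 63.

63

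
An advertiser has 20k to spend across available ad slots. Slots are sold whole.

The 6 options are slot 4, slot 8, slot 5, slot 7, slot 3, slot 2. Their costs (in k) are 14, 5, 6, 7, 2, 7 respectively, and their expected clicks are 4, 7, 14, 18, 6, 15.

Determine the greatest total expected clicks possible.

Take slot 5, slot 7, and slot 2: cost 6 + 7 + 7 = 20 ≤ 20, expected clicks 14 + 18 + 15 = 47.
No other feasible combination does better.

47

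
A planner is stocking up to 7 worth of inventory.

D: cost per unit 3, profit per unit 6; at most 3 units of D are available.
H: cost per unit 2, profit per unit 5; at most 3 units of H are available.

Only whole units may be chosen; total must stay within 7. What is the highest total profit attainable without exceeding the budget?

16

1×D and 2×H: cost 7 ≤ 7, profit 1·6 + 2·5 = 16.
3×H: cost 6 ≤ 7, profit 3·5 = 15.
Best is 16.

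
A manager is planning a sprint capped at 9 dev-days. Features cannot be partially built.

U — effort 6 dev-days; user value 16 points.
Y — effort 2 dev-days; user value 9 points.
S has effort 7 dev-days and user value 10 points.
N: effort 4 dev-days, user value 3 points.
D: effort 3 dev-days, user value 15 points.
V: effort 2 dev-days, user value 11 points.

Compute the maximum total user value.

35

Take Y, D, and V: effort 2 + 3 + 2 = 7 ≤ 9, user value 9 + 15 + 11 = 35.
No other feasible combination does better.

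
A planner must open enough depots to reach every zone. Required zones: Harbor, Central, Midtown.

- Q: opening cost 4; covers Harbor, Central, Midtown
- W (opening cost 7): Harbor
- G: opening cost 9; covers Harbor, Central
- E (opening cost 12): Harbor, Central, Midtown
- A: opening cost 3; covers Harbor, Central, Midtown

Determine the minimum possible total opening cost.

3

A alone covers Harbor, Central, Midtown — every zone.
Total opening cost: 3.
No cover costs less than 3.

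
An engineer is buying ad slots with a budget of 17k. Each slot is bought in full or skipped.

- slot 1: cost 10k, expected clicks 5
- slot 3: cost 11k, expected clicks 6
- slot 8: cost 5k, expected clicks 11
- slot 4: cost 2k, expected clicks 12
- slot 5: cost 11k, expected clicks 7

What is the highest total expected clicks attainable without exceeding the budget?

28

This is a 0-1 knapsack instance.
slot 8 + slot 4: cost 5 + 2 = 7 ≤ 17, expected clicks 11 + 12 = 23.
slot 1 + slot 8 + slot 4: cost 10 + 5 + 2 = 17 ≤ 17, expected clicks 5 + 11 + 12 = 28.
Best is slot 1, slot 8, and slot 4 with total expected clicks 28.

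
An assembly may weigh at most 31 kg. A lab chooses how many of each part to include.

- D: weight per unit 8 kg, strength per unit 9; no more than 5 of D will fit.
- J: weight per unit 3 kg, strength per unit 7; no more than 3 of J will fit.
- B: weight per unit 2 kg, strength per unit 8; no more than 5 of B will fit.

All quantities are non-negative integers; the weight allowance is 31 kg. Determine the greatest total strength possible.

2×D, 1×J, and 5×B: weight 29 ≤ 31, strength 2·9 + 1·7 + 5·8 = 65.
1×D, 3×J, and 5×B: weight 27 ≤ 31, strength 1·9 + 3·7 + 5·8 = 70.
Best is 70.

70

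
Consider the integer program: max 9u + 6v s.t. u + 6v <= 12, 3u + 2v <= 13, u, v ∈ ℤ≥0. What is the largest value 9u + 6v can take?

Relaxing integrality, the LP optimum is 39.00 at (u,v) = (4.33, 0), which is not an integer point.
(u,v)=(4,0): 1·4+6·0=4≤12, 3·4+2·0=12≤13, objective 36.
(u,v)=(3,1): 1·3+6·1=9≤12, 3·3+2·1=11≤13, objective 33.
The best lattice point is (4,0), giving 36.

36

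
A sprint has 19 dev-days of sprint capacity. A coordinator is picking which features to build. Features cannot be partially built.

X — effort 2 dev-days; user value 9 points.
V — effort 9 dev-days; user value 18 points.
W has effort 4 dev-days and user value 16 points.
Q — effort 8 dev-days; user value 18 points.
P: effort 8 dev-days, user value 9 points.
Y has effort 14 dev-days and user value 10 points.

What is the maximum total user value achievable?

45

X + V + Q: effort 2 + 9 + 8 = 19 ≤ 19, user value 9 + 18 + 18 = 45.
X + W + Q: effort 2 + 4 + 8 = 14 ≤ 19, user value 9 + 16 + 18 = 43.
X + V + W: effort 2 + 9 + 4 = 15 ≤ 19, user value 9 + 18 + 16 = 43.
Best is X, V, and Q with total user value 45.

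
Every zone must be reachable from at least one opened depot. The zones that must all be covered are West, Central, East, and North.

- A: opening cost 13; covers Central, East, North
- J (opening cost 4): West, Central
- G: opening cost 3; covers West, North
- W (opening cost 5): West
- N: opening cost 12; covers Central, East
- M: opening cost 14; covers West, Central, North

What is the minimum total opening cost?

The greedy cost-per-new-zone heuristic would pick G, J, and N for 19, but a cheaper cover exists.
Choose G and N: together they cover West, Central, East, North — every zone.
Total opening cost: 3 + 12 = 15.
No cover costs less than 15.

15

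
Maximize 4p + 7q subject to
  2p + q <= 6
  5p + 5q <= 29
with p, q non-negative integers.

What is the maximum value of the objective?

(p,q)=(0,5): 2·0+1·5=5≤6, 5·0+5·5=25≤29, objective 35.
(p,q)=(1,4): 2·1+1·4=6≤6, 5·1+5·4=25≤29, objective 32.
(p,q)=(0,4): 2·0+1·4=4≤6, 5·0+5·4=20≤29, objective 28.
No feasible integer point exceeds 35.

35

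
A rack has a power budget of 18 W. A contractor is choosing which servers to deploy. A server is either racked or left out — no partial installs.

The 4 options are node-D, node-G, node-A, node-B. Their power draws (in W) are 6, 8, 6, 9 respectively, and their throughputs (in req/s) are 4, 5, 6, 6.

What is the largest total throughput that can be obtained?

Take node-A and node-B: power draw 6 + 9 = 15 ≤ 18, throughput 6 + 6 = 12.
No other feasible combination does better.

12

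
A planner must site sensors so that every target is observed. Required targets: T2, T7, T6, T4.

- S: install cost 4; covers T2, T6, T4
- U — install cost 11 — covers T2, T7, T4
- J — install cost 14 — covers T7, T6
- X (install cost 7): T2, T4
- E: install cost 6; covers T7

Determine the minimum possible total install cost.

10

This is a weighted set-cover instance.
Choose S and E: together they cover T2, T7, T6, T4 — every target.
Total install cost: 4 + 6 = 10.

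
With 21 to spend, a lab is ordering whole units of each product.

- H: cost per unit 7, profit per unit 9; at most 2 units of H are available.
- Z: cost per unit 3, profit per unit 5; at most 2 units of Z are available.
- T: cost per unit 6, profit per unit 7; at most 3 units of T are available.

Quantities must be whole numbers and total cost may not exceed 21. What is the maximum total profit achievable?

28

This is a bounded integer knapsack.
Z has the best ratio (5/3); taking only Z gives at most 2×5 = 10 (stopped by the supply cap of 2).
Mixing does better — 2×H and 2×Z: cost 20 ≤ 21, profit 2·9 + 2·5 = 28.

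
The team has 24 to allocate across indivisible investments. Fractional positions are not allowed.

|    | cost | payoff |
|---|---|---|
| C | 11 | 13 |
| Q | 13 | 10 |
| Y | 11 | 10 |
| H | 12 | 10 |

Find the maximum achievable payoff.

23

Take C and Y: cost 11 + 11 = 22 ≤ 24, payoff 13 + 10 = 23.
No feasible combination exceeds this.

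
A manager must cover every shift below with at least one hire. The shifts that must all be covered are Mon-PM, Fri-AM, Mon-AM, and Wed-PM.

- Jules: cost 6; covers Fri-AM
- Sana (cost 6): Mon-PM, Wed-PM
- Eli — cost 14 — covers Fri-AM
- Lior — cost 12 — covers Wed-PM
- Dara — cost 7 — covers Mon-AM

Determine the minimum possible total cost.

Choose Jules, Sana, and Dara: together they cover Mon-PM, Fri-AM, Mon-AM, Wed-PM — every shift.
Total cost: 6 + 6 + 7 = 19.

19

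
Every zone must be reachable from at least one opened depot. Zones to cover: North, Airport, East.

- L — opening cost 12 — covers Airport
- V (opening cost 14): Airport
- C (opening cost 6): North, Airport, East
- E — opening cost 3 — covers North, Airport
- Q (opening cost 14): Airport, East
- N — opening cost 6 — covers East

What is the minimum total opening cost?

6

The greedy cost-per-new-zone heuristic would pick E and C for 9, but a cheaper cover exists.
C alone covers North, Airport, East — every zone.
Total opening cost: 6.
No cover costs less than 6.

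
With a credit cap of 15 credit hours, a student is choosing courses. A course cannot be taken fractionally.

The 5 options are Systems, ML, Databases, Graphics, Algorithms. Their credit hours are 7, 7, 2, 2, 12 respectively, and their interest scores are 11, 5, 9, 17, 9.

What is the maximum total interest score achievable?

Treat it as a binary knapsack problem.
Allowing fractional choices, the relaxed optimum would be about 40.0, but courses are indivisible.
Systems + Databases + Graphics: credit hours 7 + 2 + 2 = 11 ≤ 15, interest score 11 + 9 + 17 = 37.
ML + Databases + Graphics: credit hours 7 + 2 + 2 = 11 ≤ 15, interest score 5 + 9 + 17 = 31.
Best is Systems, Databases, and Graphics with total interest score 37.

37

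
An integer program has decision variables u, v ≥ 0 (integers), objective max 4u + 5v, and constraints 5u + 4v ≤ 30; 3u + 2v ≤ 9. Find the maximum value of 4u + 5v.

20

Relaxing integrality, the LP optimum is 22.50 at (u,v) = (0, 4.5), which is not an integer point.
(u,v)=(0,4): 5·0+4·4=16≤30, 3·0+2·4=8≤9, objective 20.
(u,v)=(1,3): 5·1+4·3=17≤30, 3·1+2·3=9≤9, objective 19.
No feasible integer point exceeds 20.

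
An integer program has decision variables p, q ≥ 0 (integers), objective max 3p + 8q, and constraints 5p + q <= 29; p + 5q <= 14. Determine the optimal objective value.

Relaxing integrality, the LP optimum is 30.04 at (p,q) = (5.46, 1.71), which is not an integer point.
(p,q)=(4,2): 5·4+1·2=22≤29, 1·4+5·2=14≤14, objective 28.
(p,q)=(3,2): 5·3+1·2=17≤29, 1·3+5·2=13≤14, objective 25.
(p,q)=(5,1): 5·5+1·1=26≤29, 1·5+5·1=10≤14, objective 23.
(p,q)=(4,1): 5·4+1·1=21≤29, 1·4+5·1=9≤14, objective 20.
No feasible integer point exceeds 28.

28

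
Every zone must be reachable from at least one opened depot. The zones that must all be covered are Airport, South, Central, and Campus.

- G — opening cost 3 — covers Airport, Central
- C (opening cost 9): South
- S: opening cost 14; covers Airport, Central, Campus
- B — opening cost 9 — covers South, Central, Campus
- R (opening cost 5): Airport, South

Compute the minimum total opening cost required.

This is a weighted set-cover instance.
Choose G and B: together they cover Airport, South, Central, Campus — every zone.
Total opening cost: 3 + 9 = 12.
No cover costs less than 12.

12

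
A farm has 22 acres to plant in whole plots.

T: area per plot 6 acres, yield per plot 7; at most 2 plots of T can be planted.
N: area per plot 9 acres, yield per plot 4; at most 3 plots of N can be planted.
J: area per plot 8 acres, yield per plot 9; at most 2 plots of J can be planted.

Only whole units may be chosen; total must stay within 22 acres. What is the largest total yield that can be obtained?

This is a bounded integer knapsack.
2×T and 1×J: area 20 ≤ 22, yield 2·7 + 1·9 = 23.
1×T and 2×J: area 22 ≤ 22, yield 1·7 + 2·9 = 25.
Best is 25.

25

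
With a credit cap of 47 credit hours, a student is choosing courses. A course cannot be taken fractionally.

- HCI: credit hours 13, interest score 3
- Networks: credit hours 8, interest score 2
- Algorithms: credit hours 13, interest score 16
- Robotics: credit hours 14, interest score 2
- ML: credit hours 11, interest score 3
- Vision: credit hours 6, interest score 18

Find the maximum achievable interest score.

40

Treat it as a binary knapsack problem.
Allowing fractional choices, the relaxed optimum would be about 41.1, but courses are indivisible.
HCI + Algorithms + ML + Vision: credit hours 13 + 13 + 11 + 6 = 43 ≤ 47, interest score 3 + 16 + 3 + 18 = 40.
Networks + Algorithms + ML + Vision: credit hours 8 + 13 + 11 + 6 = 38 ≤ 47, interest score 2 + 16 + 3 + 18 = 39.
Best is HCI, Algorithms, ML, and Vision with total interest score 40.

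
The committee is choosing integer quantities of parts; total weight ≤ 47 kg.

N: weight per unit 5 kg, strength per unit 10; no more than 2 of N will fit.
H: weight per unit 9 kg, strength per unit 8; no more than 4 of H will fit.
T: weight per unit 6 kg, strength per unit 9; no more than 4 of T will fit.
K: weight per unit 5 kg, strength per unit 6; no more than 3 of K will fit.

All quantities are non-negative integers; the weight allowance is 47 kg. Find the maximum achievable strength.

N has the best ratio (10/5); taking only N gives at most 2×10 = 20 (stopped by the supply cap of 2).
Mixing does better — 2×N, 4×T, and 2×K: weight 44 ≤ 47, strength 2·10 + 4·9 + 2·6 = 68.

68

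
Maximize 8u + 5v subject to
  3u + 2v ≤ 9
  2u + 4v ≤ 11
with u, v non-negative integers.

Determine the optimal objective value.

(u,v)=(3,0): 3·3+2·0=9≤9, 2·3+4·0=6≤11, objective 24.
(u,v)=(2,1): 3·2+2·1=8≤9, 2·2+4·1=8≤11, objective 21.
(u,v)=(2,0): 3·2+2·0=6≤9, 2·2+4·0=4≤11, objective 16.
Maximum is 24 at (u,v)=(3,0).

24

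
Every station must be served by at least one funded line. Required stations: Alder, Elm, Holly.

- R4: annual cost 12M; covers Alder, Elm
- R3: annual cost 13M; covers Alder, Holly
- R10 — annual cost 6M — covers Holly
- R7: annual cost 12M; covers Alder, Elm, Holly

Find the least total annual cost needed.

12

R7 alone covers Alder, Elm, Holly — every station.
Total annual cost: 12.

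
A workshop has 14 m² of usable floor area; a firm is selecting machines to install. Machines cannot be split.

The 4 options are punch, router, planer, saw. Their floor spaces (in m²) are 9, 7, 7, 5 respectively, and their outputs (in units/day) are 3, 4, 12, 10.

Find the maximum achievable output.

This is an integer program with binary decision variables.
Allowing fractional choices, the relaxed optimum would be about 23.1, but machines are indivisible.
planer + saw: floor space 7 + 5 = 12 ≤ 14, output 12 + 10 = 22.
router + saw: floor space 7 + 5 = 12 ≤ 14, output 4 + 10 = 14.
router + planer: floor space 7 + 7 = 14 ≤ 14, output 4 + 12 = 16.
Best is planer and saw with total output 22.

22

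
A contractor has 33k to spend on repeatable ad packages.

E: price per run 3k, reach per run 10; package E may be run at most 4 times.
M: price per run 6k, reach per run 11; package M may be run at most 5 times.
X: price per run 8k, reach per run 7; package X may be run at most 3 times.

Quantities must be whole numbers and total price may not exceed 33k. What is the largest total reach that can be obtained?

74

This is a bounded integer knapsack.
3×E and 4×M: price 33 ≤ 33, reach 3·10 + 4·11 = 74.
4×E and 3×M: price 30 ≤ 33, reach 4·10 + 3·11 = 73.
Best is 74.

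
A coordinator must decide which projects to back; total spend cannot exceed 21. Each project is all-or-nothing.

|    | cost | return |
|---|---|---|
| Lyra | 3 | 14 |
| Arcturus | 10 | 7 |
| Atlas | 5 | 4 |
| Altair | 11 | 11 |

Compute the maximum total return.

29

Allowing fractional choices, the relaxed optimum would be about 30.4, but projects are indivisible.
Lyra + Altair: cost 3 + 11 = 14 ≤ 21, return 14 + 11 = 25.
Lyra + Atlas + Altair: cost 3 + 5 + 11 = 19 ≤ 21, return 14 + 4 + 11 = 29.
Lyra + Arcturus + Atlas: cost 3 + 10 + 5 = 18 ≤ 21, return 14 + 7 + 4 = 25.
Best is Lyra, Atlas, and Altair with total return 29.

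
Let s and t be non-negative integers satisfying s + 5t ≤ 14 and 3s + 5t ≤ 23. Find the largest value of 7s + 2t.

(s,t)=(7,0) is feasible, giving 49.
(s,t)=(6,1) is feasible, giving 44.
(s,t)=(6,0) is feasible, giving 42.
Maximum is 49 at (s,t)=(7,0).

49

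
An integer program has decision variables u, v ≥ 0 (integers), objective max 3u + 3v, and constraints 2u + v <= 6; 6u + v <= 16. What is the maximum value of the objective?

18

(u,v)=(0,6): 2·0+1·6=6≤6, 6·0+1·6=6≤16, objective 18.
(u,v)=(0,5): 2·0+1·5=5≤6, 6·0+1·5=5≤16, objective 15.
Maximum is 18 at (u,v)=(0,6).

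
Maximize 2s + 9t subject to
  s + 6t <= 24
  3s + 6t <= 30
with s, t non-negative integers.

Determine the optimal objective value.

36

Relaxing integrality, the LP optimum is 37.50 at (s,t) = (3, 3.5), which is not an integer point.
(s,t)=(0,4): 1·0+6·4=24≤24, 3·0+6·4=24≤30, objective 36.
(s,t)=(4,3): 1·4+6·3=22≤24, 3·4+6·3=30≤30, objective 35.
(s,t)=(3,3): 1·3+6·3=21≤24, 3·3+6·3=27≤30, objective 33.
Maximum is 36 at (s,t)=(0,4).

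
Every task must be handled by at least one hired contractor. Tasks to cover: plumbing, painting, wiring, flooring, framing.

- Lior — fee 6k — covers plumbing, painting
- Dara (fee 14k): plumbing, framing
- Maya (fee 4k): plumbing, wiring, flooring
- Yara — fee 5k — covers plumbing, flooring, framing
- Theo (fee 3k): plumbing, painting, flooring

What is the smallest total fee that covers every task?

Choose Maya, Yara, and Theo: together they cover plumbing, painting, wiring, flooring, framing — every task.
Total fee: 4 + 5 + 3 = 12.
No cover costs less than 12.

12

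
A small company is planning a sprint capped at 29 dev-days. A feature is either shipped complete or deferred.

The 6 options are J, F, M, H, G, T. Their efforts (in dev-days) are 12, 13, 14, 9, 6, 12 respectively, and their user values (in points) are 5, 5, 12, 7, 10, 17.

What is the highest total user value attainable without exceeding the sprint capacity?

Allowing fractional choices, the relaxed optimum would be about 36.4, but features are indivisible.
M + T: effort 14 + 12 = 26 ≤ 29, user value 12 + 17 = 29.
M + H + G: effort 14 + 9 + 6 = 29 ≤ 29, user value 12 + 7 + 10 = 29.
H + G + T: effort 9 + 6 + 12 = 27 ≤ 29, user value 7 + 10 + 17 = 34.
Best is H, G, and T with total user value 34.

34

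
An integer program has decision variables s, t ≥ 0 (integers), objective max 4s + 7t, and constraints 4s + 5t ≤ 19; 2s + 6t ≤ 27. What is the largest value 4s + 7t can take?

25

Relaxing integrality, the LP optimum is 26.60 at (s,t) = (0, 3.8), which is not an integer point.
(s,t)=(1,3): 4·1+5·3=19≤19, 2·1+6·3=20≤27, objective 25.
(s,t)=(2,2): 4·2+5·2=18≤19, 2·2+6·2=16≤27, objective 22.
The best lattice point is (1,3), giving 25.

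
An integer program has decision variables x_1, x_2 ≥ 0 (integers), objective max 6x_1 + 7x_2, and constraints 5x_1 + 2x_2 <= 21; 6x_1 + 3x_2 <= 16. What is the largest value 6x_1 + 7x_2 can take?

35

The continuous relaxation peaks at (0, 5.33) with value 37.33; rounding to a feasible lattice point costs some objective.
(x_1,x_2)=(0,5): 5·0+2·5=10≤21, 6·0+3·5=15≤16, objective 35.
(x_1,x_2)=(0,4): 5·0+2·4=8≤21, 6·0+3·4=12≤16, objective 28.
No feasible integer point exceeds 35.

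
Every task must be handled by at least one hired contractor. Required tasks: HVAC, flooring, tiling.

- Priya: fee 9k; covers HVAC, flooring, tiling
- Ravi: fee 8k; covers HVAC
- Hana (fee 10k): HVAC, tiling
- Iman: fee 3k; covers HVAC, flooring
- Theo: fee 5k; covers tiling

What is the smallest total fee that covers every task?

Choose Iman and Theo: together they cover HVAC, flooring, tiling — every task.
Total fee: 3 + 5 = 8.
No cover costs less than 8.

8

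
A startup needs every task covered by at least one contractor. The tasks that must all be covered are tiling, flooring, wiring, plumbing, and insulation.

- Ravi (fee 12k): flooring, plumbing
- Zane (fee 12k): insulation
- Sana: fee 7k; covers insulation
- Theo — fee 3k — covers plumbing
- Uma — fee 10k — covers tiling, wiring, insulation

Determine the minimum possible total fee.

22

The greedy cost-per-new-task heuristic would pick Theo, Uma, and Ravi for 25, but a cheaper cover exists.
Choose Ravi and Uma: together they cover tiling, flooring, wiring, plumbing, insulation — every task.
Total fee: 12 + 10 = 22.
No cover costs less than 22.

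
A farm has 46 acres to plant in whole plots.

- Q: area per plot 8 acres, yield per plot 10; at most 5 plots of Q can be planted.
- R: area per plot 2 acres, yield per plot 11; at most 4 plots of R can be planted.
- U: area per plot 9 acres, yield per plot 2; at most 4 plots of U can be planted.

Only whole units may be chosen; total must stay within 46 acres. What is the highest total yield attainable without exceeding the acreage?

84

R has the best ratio (11/2); taking only R gives at most 4×11 = 44 (stopped by the supply cap of 4).
Mixing does better — 4×Q and 4×R: area 40 ≤ 46, yield 4·10 + 4·11 = 84.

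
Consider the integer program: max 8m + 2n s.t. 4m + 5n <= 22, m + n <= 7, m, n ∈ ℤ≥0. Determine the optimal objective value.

40

(m,n)=(5,0) is feasible, giving 40.
(m,n)=(4,1) is feasible, giving 34.
(m,n)=(4,0) is feasible, giving 32.
The best lattice point is (5,0), giving 40.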